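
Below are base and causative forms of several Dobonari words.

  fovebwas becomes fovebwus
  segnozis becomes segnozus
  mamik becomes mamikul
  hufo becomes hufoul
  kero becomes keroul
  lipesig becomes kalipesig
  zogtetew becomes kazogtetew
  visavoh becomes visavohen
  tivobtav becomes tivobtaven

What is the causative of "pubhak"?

"pubhak" ends in -k. The one such stem in the data (mamik → mamikul) adds -ul, so the same rule applies.
So pubhak → pubhakul.

pubhakul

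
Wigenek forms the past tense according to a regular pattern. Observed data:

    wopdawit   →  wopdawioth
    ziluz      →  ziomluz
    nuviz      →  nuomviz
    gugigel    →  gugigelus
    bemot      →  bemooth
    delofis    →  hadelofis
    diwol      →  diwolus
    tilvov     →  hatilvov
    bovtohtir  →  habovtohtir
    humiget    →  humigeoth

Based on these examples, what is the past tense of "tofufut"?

tofufuoth

bemot and diwol both have last vowel 'o' yet inflect differently (bemooth, diwolus), so the last vowel is not what conditions the rule; the final letter is.
"tofufut" ends in -t. The stems ending in -t (bemot → bemooth, humiget → humigeoth, wopdawit → wopdawioth) drop the final letter and add -oth.
The other patterns: stems ending in -l add -us; stems ending in -z insert -om- after the first vowel; stems ending in -r, -s or -v add the prefix ha-.
So tofufut → tofufuoth.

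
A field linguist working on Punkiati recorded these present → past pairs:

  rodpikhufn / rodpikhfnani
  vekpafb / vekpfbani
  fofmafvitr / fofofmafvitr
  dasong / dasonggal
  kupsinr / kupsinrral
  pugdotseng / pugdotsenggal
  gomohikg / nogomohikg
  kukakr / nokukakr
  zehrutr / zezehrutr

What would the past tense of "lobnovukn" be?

dasong and gomohikg both end in -g yet inflect differently (dasonggal, nogomohikg), so the final letter is not what conditions the rule; the second-to-last letter is.
"lobnovukn" has second-to-last letter 'k'. The stems whose second-to-last letter is 'k' (gomohikg → nogomohikg, kukakr → nokukakr) add the prefix no-.
So lobnovukn → nolobnovukn.

nolobnovukn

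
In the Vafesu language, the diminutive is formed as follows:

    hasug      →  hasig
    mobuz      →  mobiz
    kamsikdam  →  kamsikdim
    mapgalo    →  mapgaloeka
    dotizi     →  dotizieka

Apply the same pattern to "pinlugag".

pinlugig

mobuz and mapgalo both begin with m- yet inflect differently (mobiz, mapgaloeka), so the first letter is not what conditions the rule; whether the stem ends in a vowel or a consonant is.
"pinlugag" ends in a consonant. The stems ending in a consonant (hasug → hasig, mobuz → mobiz, kamsikdam → kamsikdim) change the last vowel to 'i'.
The other pattern: stems ending in a vowel add -eka.
So pinlugag → pinlugig.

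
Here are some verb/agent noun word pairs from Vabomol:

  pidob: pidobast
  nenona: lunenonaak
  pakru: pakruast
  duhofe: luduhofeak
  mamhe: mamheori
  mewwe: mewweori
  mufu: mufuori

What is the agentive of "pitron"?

"pitron" begins with p-. The stems beginning with p- (pidob → pidobast, pakru → pakruast) add -ast.
The other patterns: stems beginning with m- add -ori; stems beginning with d- or n- add lu- … -ak around the stem.
So pitron → pitronast.

pitronast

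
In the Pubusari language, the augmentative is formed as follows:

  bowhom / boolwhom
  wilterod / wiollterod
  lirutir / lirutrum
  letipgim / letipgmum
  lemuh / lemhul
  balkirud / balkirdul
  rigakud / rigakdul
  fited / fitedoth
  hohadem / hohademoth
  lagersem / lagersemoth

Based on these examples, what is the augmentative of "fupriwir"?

bowhom and letipgim both end in -m yet inflect differently (boolwhom, letipgmum), so the final letter is not what conditions the rule; the last vowel is.
"fupriwir" has last vowel 'i'. The stems whose last vowel is 'i' (lirutir → lirutrum, letipgim → letipgmum) delete the last vowel and add -um.
The other patterns: stems whose last vowel is 'o' insert -ol- after the first vowel; stems whose last vowel is 'u' delete the last vowel and add -ul; stems whose last vowel is 'e' add -oth.
So fupriwir → fupriwrum.

fupriwrum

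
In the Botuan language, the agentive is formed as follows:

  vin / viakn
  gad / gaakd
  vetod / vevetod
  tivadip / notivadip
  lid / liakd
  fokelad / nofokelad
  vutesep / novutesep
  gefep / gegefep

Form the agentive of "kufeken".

nokufeken

"kufeken" has 3 vowels. The stems with 3 vowels (vutesep → novutesep, tivadip → notivadip, fokelad → nofokelad) add the prefix no-.
The other patterns: stems with 1 vowel insert -ak- after the first vowel; stems with 2 vowels repeat the first consonant+vowel as a prefix.
So kufeken → nokufeken.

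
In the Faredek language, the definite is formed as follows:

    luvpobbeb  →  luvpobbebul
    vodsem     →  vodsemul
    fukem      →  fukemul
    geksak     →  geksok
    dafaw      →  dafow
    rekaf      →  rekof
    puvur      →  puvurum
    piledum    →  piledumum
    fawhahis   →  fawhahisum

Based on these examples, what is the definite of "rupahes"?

rupahesul

vodsem and piledum both end in -m yet inflect differently (vodsemul, piledumum), so the final letter is not what conditions the rule; the last vowel is.
"rupahes" has last vowel 'e'. The stems whose last vowel is 'e' (luvpobbeb → luvpobbebul, vodsem → vodsemul, fukem → fukemul) add -ul.
The other patterns: stems whose last vowel is 'a' change the last vowel to 'o'; stems whose last vowel is 'i' or 'u' add -um.
So rupahes → rupahesul.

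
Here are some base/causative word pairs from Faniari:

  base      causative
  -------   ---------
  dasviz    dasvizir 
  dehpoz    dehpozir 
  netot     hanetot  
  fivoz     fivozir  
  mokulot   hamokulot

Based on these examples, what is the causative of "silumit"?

fivoz and netot both have last vowel 'o' yet inflect differently (fivozir, hanetot), so the last vowel is not what conditions the rule; the final letter is.
"silumit" ends in -t. The stems ending in -t (netot → hanetot, mokulot → hamokulot) add the prefix ha-.
So silumit → hasilumit.

hasilumit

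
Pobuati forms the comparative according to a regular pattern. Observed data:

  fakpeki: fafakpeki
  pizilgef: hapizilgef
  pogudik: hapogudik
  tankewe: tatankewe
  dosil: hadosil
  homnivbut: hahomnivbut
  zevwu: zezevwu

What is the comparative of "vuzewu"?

vuvuzewu

pizilgef and tankewe both have last vowel 'e' yet inflect differently (hapizilgef, tatankewe), so the last vowel is not what conditions the rule; whether the stem ends in a vowel or a consonant is.
"vuzewu" ends in a vowel. The stems ending in a vowel (tankewe → tatankewe, fakpeki → fafakpeki, zevwu → zezevwu) repeat the first consonant+vowel as a prefix.
The other pattern: stems ending in a consonant add the prefix ha-.
So vuzewu → vuvuzewu.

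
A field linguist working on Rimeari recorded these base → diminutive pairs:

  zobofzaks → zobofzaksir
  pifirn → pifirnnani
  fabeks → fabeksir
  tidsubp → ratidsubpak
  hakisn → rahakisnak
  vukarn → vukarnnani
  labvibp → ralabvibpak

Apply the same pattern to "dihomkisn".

pifirn and hakisn both end in -n yet inflect differently (pifirnnani, rahakisnak), so the final letter is not what conditions the rule; the second-to-last letter is.
"dihomkisn" has second-to-last letter 's'. The one such stem in the data (hakisn → rahakisnak) adds ra- … -ak around the stem, so the same rule applies.
The other patterns: stems whose second-to-last letter is 'k' add -ir; stems whose second-to-last letter is 'r' double the final consonant and add -ani.
So dihomkisn → radihomkisnak.

radihomkisnak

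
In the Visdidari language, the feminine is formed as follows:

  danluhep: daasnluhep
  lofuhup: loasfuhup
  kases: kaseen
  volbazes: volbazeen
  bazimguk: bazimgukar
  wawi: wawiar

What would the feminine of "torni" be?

torniar

danluhep and kases both have last vowel 'e' yet inflect differently (daasnluhep, kaseen), so the last vowel is not what conditions the rule; the final letter is.
"torni" ends in -i. The one such stem in the data (wawi → wawiar) adds -ar, so the same rule applies.
The other patterns: stems ending in -p insert -as- after the first vowel; stems ending in -s drop the final letter and add -en.
So torni → torniar.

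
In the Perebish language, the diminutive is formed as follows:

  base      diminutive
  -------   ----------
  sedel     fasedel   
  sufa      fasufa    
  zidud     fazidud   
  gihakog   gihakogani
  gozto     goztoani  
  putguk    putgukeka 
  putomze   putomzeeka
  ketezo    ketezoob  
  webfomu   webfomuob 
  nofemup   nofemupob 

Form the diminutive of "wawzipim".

gozto and ketezo both end in -o yet inflect differently (goztoani, ketezoob), so the final letter is not what conditions the rule; the first letter is.
"wawzipim" begins with w-. The one such stem in the data (webfomu → webfomuob) adds -ob, so the same rule applies.
The other patterns: stems beginning with s- or z- add the prefix fa-; stems beginning with g- add -ani; stems beginning with p- add -eka.
So wawzipim → wawzipimob.

wawzipimob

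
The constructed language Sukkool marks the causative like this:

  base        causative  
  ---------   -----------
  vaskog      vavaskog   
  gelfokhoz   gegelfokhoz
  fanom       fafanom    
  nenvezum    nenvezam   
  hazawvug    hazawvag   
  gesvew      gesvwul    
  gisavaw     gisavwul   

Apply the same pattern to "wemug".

fanom and nenvezum both end in -m yet inflect differently (fafanom, nenvezam), so the final letter is not what conditions the rule; the last vowel is.
"wemug" has last vowel 'u'. The stems whose last vowel is 'u' (nenvezum → nenvezam, hazawvug → hazawvag) change the last vowel to 'a'.
So wemug → wemag.

wemag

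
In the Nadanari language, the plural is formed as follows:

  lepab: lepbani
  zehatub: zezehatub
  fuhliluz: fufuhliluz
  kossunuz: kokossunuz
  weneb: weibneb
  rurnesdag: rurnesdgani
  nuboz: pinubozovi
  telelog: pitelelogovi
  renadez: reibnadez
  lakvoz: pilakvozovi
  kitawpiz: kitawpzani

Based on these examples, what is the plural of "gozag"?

gozgani

nuboz and renadez both end in -z yet inflect differently (pinubozovi, reibnadez), so the final letter is not what conditions the rule; the last vowel is.
"gozag" has last vowel 'a'. The stems whose last vowel is 'a' (lepab → lepbani, rurnesdag → rurnesdgani) delete the last vowel and add -ani.
The other patterns: stems whose last vowel is 'o' add pi- … -ovi around the stem; stems whose last vowel is 'e' insert -ib- after the first vowel; stems whose last vowel is 'u' repeat the first consonant+vowel as a prefix.
So gozag → gozgani.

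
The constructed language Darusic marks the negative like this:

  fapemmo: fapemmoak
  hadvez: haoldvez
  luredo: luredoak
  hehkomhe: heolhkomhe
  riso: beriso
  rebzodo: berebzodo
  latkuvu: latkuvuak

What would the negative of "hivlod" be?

hiolvlod

rebzodo and fapemmo both end in -o yet inflect differently (berebzodo, fapemmoak), so the final letter is not what conditions the rule; the first letter is.
"hivlod" begins with h-. The stems beginning with h- (hadvez → haoldvez, hehkomhe → heolhkomhe) insert -ol- after the first vowel.
So hivlod → hiolvlod.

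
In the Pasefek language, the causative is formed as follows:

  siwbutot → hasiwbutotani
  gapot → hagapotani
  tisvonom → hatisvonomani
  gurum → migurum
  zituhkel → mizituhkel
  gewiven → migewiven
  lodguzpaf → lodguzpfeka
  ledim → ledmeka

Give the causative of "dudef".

midudef

tisvonom and gurum both end in -m yet inflect differently (hatisvonomani, migurum), so the final letter is not what conditions the rule; the last vowel is.
"dudef" has last vowel 'e'. The stems whose last vowel is 'e' (zituhkel → mizituhkel, gewiven → migewiven) add the prefix mi-.
So dudef → midudef.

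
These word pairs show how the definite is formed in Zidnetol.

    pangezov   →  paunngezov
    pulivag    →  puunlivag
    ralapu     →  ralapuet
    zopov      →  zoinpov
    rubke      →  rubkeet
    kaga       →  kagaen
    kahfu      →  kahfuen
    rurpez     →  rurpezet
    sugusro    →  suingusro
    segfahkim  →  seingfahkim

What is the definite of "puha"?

kahfu and ralapu both end in -u yet inflect differently (kahfuen, ralapuet), so the final letter is not what conditions the rule; the first letter is.
"puha" begins with p-. The stems beginning with p- (pulivag → puunlivag, pangezov → paunngezov) insert -un- after the first vowel.
So puha → puunha.

puunha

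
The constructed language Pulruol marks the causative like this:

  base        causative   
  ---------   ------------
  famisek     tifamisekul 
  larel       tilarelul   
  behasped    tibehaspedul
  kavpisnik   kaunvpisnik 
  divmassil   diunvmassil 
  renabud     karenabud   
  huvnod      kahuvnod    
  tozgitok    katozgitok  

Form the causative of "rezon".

karezon

famisek and kavpisnik both end in -k yet inflect differently (tifamisekul, kaunvpisnik), so the final letter is not what conditions the rule; the last vowel is.
"rezon" has last vowel 'o'. The stems whose last vowel is 'o' (huvnod → kahuvnod, tozgitok → katozgitok) add the prefix ka-.
The other patterns: stems whose last vowel is 'e' add ti- … -ul around the stem; stems whose last vowel is 'i' insert -un- after the first vowel.
So rezon → karezon.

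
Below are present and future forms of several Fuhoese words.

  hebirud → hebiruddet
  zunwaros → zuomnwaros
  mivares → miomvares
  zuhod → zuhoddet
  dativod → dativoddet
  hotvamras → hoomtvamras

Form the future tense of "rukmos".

ruomkmos

"rukmos" ends in -s. The stems ending in -s (mivares → miomvares, zunwaros → zuomnwaros, hotvamras → hoomtvamras) insert -om- after the first vowel.
So rukmos → ruomkmos.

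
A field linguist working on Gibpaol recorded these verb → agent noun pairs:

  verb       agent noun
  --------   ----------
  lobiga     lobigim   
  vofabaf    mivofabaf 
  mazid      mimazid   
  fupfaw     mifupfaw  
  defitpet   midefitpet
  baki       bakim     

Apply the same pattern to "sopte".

soptim

"sopte" ends in a vowel. The stems ending in a vowel (baki → bakim, lobiga → lobigim) drop the final letter and add -im.
The other pattern: stems ending in a consonant add the prefix mi-.
So sopte → soptim.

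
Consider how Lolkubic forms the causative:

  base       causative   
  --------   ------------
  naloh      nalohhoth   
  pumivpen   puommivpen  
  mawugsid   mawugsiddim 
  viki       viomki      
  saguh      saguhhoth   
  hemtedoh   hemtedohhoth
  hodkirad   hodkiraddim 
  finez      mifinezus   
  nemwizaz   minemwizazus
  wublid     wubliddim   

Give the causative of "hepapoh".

hepapohhoth

nemwizaz and hodkirad both have last vowel 'a' yet inflect differently (minemwizazus, hodkiraddim), so the last vowel is not what conditions the rule; the final letter is.
"hepapoh" ends in -h. The stems ending in -h (saguh → saguhhoth, hemtedoh → hemtedohhoth, naloh → nalohhoth) double the final consonant and add -oth.
The other patterns: stems ending in -z add mi- … -us around the stem; stems ending in -d double the final consonant and add -im; stems ending in -i or -n insert -om- after the first vowel.
So hepapoh → hepapohhoth.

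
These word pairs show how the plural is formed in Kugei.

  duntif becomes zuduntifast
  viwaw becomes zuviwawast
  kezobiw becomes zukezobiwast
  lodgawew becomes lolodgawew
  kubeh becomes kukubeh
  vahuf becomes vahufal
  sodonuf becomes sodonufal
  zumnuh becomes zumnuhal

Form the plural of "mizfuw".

mizfuwal

viwaw and lodgawew both end in -w yet inflect differently (zuviwawast, lolodgawew), so the final letter is not what conditions the rule; the last vowel is.
"mizfuw" has last vowel 'u'. The stems whose last vowel is 'u' (vahuf → vahufal, sodonuf → sodonufal, zumnuh → zumnuhal) add -al.
The other patterns: stems whose last vowel is 'a' or 'i' add zu- … -ast around the stem; stems whose last vowel is 'e' repeat the first consonant+vowel as a prefix.
So mizfuw → mizfuwal.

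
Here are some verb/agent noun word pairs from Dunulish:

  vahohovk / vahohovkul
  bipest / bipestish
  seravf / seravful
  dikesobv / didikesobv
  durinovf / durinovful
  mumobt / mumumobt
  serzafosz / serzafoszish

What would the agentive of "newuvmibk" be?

"newuvmibk" has second-to-last letter 'b'. The stems whose second-to-last letter is 'b' (mumobt → mumumobt, dikesobv → didikesobv) repeat the first consonant+vowel as a prefix.
The other patterns: stems whose second-to-last letter is 's' add -ish; stems whose second-to-last letter is 'v' add -ul.
So newuvmibk → nenewuvmibk.

nenewuvmibk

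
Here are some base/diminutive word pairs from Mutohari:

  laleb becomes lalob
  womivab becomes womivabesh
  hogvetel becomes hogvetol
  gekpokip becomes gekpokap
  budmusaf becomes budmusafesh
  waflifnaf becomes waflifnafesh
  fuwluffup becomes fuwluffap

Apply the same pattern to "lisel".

lisol

laleb and womivab both end in -b yet inflect differently (lalob, womivabesh), so the final letter is not what conditions the rule; the last vowel is.
"lisel" has last vowel 'e'. The stems whose last vowel is 'e' (hogvetel → hogvetol, laleb → lalob) change the last vowel to 'o'.
The other patterns: stems whose last vowel is 'a' add -esh; stems whose last vowel is 'i' or 'u' change the last vowel to 'a'.
So lisel → lisol.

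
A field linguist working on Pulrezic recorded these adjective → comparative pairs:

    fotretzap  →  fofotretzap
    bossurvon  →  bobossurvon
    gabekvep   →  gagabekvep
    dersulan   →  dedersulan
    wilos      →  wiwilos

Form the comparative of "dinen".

didinen

Every pair shown (fotretzap → fofotretzap, bossurvon → bobossurvon, gabekvep → gagabekvep, …) follows the same rule: repeat the first consonant+vowel as a prefix.
So dinen → didinen.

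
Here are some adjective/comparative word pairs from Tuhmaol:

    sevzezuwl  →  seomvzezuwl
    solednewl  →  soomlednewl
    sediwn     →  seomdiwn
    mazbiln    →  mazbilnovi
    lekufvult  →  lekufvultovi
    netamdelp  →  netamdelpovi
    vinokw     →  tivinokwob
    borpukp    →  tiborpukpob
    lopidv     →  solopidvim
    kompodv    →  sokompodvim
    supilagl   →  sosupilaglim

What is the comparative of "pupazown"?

"pupazown" has second-to-last letter 'w'. The stems whose second-to-last letter is 'w' (sevzezuwl → seomvzezuwl, solednewl → soomlednewl, sediwn → seomdiwn) insert -om- after the first vowel.
So pupazown → puompazown.

puompazown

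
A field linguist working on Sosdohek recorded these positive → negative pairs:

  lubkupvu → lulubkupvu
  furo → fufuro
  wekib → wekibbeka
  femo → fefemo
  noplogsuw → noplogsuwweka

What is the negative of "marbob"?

lubkupvu and noplogsuw both have last vowel 'u' yet inflect differently (lulubkupvu, noplogsuwweka), so the last vowel is not what conditions the rule; whether the stem ends in a vowel or a consonant is.
"marbob" ends in a consonant. The stems ending in a consonant (noplogsuw → noplogsuwweka, wekib → wekibbeka) double the final consonant and add -eka.
The other pattern: stems ending in a vowel repeat the first consonant+vowel as a prefix.
So marbob → marbobbeka.

marbobbeka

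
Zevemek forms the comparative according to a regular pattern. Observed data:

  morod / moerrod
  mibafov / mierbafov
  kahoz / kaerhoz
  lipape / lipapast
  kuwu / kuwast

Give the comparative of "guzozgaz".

kahoz and kuwu both begin with k- yet inflect differently (kaerhoz, kuwast), so the first letter is not what conditions the rule; whether the stem ends in a vowel or a consonant is.
"guzozgaz" ends in a consonant. The stems ending in a consonant (morod → moerrod, mibafov → mierbafov, kahoz → kaerhoz) insert -er- after the first vowel.
The other pattern: stems ending in a vowel drop the final letter and add -ast.
So guzozgaz → guerzozgaz.

guerzozgaz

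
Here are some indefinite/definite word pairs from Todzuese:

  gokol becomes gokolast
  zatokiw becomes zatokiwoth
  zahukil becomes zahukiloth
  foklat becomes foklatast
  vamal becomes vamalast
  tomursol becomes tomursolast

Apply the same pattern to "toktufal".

zahukil and gokol both end in -l yet inflect differently (zahukiloth, gokolast), so the final letter is not what conditions the rule; the last vowel is.
"toktufal" has last vowel 'a'. The stems whose last vowel is 'a' (foklat → foklatast, vamal → vamalast) add -ast.
The other pattern: stems whose last vowel is 'i' add -oth.
So toktufal → toktufalast.

toktufalast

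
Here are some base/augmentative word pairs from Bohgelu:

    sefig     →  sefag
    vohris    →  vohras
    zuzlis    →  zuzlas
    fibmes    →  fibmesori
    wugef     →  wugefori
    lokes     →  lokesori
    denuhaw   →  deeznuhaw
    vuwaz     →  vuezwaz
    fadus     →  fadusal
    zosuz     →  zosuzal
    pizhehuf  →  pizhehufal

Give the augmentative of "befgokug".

vohris and fibmes both end in -s yet inflect differently (vohras, fibmesori), so the final letter is not what conditions the rule; the last vowel is.
"befgokug" has last vowel 'u'. The stems whose last vowel is 'u' (fadus → fadusal, zosuz → zosuzal, pizhehuf → pizhehufal) add -al.
So befgokug → befgokugal.

befgokugal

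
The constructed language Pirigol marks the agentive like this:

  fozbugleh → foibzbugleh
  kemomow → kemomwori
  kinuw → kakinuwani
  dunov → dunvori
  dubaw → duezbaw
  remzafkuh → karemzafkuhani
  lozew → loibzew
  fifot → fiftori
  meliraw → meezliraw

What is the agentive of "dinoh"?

dinhori

"dinoh" has last vowel 'o'. The stems whose last vowel is 'o' (fifot → fiftori, kemomow → kemomwori, dunov → dunvori) delete the last vowel and add -ori.
So dinoh → dinhori.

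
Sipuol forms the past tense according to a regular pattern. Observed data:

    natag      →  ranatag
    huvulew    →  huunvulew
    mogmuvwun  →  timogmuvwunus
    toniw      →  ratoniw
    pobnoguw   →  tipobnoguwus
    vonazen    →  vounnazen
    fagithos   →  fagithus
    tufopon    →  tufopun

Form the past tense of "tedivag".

tufopon and mogmuvwun both end in -n yet inflect differently (tufopun, timogmuvwunus), so the final letter is not what conditions the rule; the last vowel is.
"tedivag" has last vowel 'a'. The one such stem in the data (natag → ranatag) adds the prefix ra-, so the same rule applies.
The other patterns: stems whose last vowel is 'o' change the last vowel to 'u'; stems whose last vowel is 'u' add ti- … -us around the stem; stems whose last vowel is 'e' insert -un- after the first vowel.
So tedivag → ratedivag.

ratedivag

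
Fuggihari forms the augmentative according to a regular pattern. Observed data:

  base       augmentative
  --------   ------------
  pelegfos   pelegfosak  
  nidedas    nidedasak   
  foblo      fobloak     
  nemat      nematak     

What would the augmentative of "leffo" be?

leffoak

Every pair shown (pelegfos → pelegfosak, nidedas → nidedasak, foblo → fobloak, …) follows the same rule: add -ak.
So leffo → leffoak.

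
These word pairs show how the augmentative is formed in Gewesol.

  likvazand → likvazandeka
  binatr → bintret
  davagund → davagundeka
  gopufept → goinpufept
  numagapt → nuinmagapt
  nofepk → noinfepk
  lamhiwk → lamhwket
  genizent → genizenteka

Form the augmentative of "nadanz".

genizent and gopufept both end in -t yet inflect differently (genizenteka, goinpufept), so the final letter is not what conditions the rule; the second-to-last letter is.
"nadanz" has second-to-last letter 'n'. The stems whose second-to-last letter is 'n' (davagund → davagundeka, genizent → genizenteka, likvazand → likvazandeka) add -eka.
The other patterns: stems whose second-to-last letter is 'p' insert -in- after the first vowel; stems whose second-to-last letter is 't' or 'w' delete the last vowel and add -et.
So nadanz → nadanzeka.

nadanzeka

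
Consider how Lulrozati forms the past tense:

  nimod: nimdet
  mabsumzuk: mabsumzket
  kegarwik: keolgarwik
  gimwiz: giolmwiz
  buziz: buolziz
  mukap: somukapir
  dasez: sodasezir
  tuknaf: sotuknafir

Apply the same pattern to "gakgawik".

"gakgawik" has last vowel 'i'. The stems whose last vowel is 'i' (kegarwik → keolgarwik, gimwiz → giolmwiz, buziz → buolziz) insert -ol- after the first vowel.
The other patterns: stems whose last vowel is 'o' or 'u' delete the last vowel and add -et; stems whose last vowel is 'a' or 'e' add so- … -ir around the stem.
So gakgawik → gaolkgawik.

gaolkgawik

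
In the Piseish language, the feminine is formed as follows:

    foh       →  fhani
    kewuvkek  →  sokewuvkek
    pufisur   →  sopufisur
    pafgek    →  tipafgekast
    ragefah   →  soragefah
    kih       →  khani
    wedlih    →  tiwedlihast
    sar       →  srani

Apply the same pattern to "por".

prani

foh and wedlih both end in -h yet inflect differently (fhani, tiwedlihast), so the final letter is not what conditions the rule; the number of vowels is.
"por" has 1 vowel. The stems with 1 vowel (sar → srani, foh → fhani, kih → khani) delete the last vowel and add -ani.
So por → prani.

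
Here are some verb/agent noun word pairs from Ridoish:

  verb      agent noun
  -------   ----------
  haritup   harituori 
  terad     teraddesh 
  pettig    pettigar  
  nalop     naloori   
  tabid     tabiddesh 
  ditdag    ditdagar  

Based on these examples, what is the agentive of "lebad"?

lebaddesh

"lebad" ends in -d. The stems ending in -d (terad → teraddesh, tabid → tabiddesh) double the final consonant and add -esh.
The other patterns: stems ending in -p drop the final letter and add -ori; stems ending in -g add -ar.
So lebad → lebaddesh.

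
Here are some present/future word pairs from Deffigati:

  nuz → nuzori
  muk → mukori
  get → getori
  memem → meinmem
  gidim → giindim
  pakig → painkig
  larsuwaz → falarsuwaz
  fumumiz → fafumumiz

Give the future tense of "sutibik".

"sutibik" has 3 vowels. The stems with 3 vowels (larsuwaz → falarsuwaz, fumumiz → fafumumiz) add the prefix fa-.
So sutibik → fasutibik.

fasutibik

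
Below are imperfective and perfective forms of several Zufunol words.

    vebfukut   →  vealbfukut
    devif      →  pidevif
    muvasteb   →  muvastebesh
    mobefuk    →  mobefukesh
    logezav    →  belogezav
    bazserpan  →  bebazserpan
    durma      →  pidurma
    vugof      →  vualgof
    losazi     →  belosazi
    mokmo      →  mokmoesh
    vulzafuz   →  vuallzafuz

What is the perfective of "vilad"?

"vilad" begins with v-. The stems beginning with v- (vulzafuz → vuallzafuz, vebfukut → vealbfukut, vugof → vualgof) insert -al- after the first vowel.
So vilad → viallad.

viallad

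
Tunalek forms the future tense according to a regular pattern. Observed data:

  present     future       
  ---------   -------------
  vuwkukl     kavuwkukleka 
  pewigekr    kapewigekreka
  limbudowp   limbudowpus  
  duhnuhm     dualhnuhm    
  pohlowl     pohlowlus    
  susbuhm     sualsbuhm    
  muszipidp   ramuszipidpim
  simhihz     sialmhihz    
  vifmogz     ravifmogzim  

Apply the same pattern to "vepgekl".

pohlowl and vuwkukl both end in -l yet inflect differently (pohlowlus, kavuwkukleka), so the final letter is not what conditions the rule; the second-to-last letter is.
"vepgekl" has second-to-last letter 'k'. The stems whose second-to-last letter is 'k' (pewigekr → kapewigekreka, vuwkukl → kavuwkukleka) add ka- … -eka around the stem.
The other patterns: stems whose second-to-last letter is 'w' add -us; stems whose second-to-last letter is 'h' insert -al- after the first vowel; stems whose second-to-last letter is 'd' or 'g' add ra- … -im around the stem.
So vepgekl → kavepgekleka.

kavepgekleka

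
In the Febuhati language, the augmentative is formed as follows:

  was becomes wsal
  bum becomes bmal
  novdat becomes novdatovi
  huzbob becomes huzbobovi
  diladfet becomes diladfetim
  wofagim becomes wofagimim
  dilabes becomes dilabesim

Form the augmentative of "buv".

novdat and diladfet both end in -t yet inflect differently (novdatovi, diladfetim), so the final letter is not what conditions the rule; the number of vowels is.
"buv" has 1 vowel. The stems with 1 vowel (was → wsal, bum → bmal) delete the last vowel and add -al.
The other patterns: stems with 2 vowels add -ovi; stems with 3 vowels add -im.
So buv → bval.

bval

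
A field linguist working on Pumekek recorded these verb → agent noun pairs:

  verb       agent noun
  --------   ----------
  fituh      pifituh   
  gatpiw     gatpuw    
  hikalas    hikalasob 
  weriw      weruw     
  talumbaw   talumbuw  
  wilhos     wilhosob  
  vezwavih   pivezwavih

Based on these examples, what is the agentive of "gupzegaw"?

gupzeguw

weriw and vezwavih both have last vowel 'i' yet inflect differently (weruw, pivezwavih), so the last vowel is not what conditions the rule; the final letter is.
"gupzegaw" ends in -w. The stems ending in -w (weriw → weruw, talumbaw → talumbuw, gatpiw → gatpuw) change the last vowel to 'u'.
The other patterns: stems ending in -h add the prefix pi-; stems ending in -s add -ob.
So gupzegaw → gupzeguw.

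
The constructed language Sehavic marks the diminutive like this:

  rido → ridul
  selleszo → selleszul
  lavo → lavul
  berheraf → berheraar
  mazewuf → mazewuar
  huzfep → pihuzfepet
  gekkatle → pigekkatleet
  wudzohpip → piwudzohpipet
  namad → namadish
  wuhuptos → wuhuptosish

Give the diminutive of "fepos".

feposish

berheraf and namad both have last vowel 'a' yet inflect differently (berheraar, namadish), so the last vowel is not what conditions the rule; the final letter is.
"fepos" ends in -s. The one such stem in the data (wuhuptos → wuhuptosish) adds -ish, so the same rule applies.
So fepos → feposish.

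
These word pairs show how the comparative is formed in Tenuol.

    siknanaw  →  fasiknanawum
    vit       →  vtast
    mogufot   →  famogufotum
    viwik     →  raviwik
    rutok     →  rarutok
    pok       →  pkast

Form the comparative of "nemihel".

"nemihel" has 3 vowels. The stems with 3 vowels (mogufot → famogufotum, siknanaw → fasiknanawum) add fa- … -um around the stem.
The other patterns: stems with 1 vowel delete the last vowel and add -ast; stems with 2 vowels add the prefix ra-.
So nemihel → fanemihelum.

fanemihelum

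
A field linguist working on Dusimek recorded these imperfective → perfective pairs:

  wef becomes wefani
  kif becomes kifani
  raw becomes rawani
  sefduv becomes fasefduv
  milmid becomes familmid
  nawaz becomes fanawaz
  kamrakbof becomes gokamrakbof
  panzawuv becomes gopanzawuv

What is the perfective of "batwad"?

fabatwad

"batwad" has 2 vowels. The stems with 2 vowels (sefduv → fasefduv, milmid → familmid, nawaz → fanawaz) add the prefix fa-.
The other patterns: stems with 1 vowel add -ani; stems with 3 vowels add the prefix go-.
So batwad → fabatwad.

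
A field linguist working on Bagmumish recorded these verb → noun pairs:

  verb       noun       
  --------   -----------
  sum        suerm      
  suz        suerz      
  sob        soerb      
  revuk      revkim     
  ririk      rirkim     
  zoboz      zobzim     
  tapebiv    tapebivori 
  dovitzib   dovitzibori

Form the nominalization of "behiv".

behvim

suz and zoboz both end in -z yet inflect differently (suerz, zobzim), so the final letter is not what conditions the rule; the number of vowels is.
"behiv" has 2 vowels. The stems with 2 vowels (revuk → revkim, ririk → rirkim, zoboz → zobzim) delete the last vowel and add -im.
So behiv → behvim.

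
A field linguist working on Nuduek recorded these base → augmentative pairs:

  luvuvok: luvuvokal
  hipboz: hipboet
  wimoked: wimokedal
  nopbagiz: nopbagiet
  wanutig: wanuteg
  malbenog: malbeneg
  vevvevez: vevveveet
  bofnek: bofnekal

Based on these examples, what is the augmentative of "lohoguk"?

nopbagiz and wanutig both have last vowel 'i' yet inflect differently (nopbagiet, wanuteg), so the last vowel is not what conditions the rule; the final letter is.
"lohoguk" ends in -k. The stems ending in -k (luvuvok → luvuvokal, bofnek → bofnekal) add -al.
So lohoguk → lohogukal.

lohogukal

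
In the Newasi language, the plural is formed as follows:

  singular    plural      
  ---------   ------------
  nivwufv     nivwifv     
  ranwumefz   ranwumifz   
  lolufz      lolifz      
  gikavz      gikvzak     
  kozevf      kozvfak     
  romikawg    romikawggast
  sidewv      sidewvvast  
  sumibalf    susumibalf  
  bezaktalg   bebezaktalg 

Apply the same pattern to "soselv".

ranwumefz and gikavz both end in -z yet inflect differently (ranwumifz, gikvzak), so the final letter is not what conditions the rule; the second-to-last letter is.
"soselv" has second-to-last letter 'l'. The stems whose second-to-last letter is 'l' (sumibalf → susumibalf, bezaktalg → bebezaktalg) repeat the first consonant+vowel as a prefix.
So soselv → sososelv.

sososelv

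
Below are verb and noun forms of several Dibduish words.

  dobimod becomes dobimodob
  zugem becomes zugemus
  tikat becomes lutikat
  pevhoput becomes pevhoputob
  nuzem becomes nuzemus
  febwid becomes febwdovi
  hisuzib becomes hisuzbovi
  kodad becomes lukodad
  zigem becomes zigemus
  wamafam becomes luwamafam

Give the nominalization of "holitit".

holittovi

"holitit" has last vowel 'i'. The stems whose last vowel is 'i' (hisuzib → hisuzbovi, febwid → febwdovi) delete the last vowel and add -ovi.
The other patterns: stems whose last vowel is 'e' add -us; stems whose last vowel is 'a' add the prefix lu-; stems whose last vowel is 'o' or 'u' add -ob.
So holitit → holittovi.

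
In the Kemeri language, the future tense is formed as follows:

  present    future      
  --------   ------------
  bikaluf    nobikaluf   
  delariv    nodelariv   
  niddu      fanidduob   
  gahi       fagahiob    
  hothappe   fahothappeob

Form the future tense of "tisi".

bikaluf and niddu both have last vowel 'u' yet inflect differently (nobikaluf, fanidduob), so the last vowel is not what conditions the rule; whether the stem ends in a vowel or a consonant is.
"tisi" ends in a vowel. The stems ending in a vowel (niddu → fanidduob, gahi → fagahiob, hothappe → fahothappeob) add fa- … -ob around the stem.
The other pattern: stems ending in a consonant add the prefix no-.
So tisi → fatisiob.

fatisiob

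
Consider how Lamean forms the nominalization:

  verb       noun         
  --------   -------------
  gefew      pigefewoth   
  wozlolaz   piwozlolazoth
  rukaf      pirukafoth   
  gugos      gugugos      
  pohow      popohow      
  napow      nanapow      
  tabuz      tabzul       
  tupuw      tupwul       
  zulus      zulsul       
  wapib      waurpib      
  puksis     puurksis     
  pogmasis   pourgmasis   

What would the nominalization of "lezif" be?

"lezif" has last vowel 'i'. The stems whose last vowel is 'i' (wapib → waurpib, puksis → puurksis, pogmasis → pourgmasis) insert -ur- after the first vowel.
The other patterns: stems whose last vowel is 'a' or 'e' add pi- … -oth around the stem; stems whose last vowel is 'o' repeat the first consonant+vowel as a prefix; stems whose last vowel is 'u' delete the last vowel and add -ul.
So lezif → leurzif.

leurzif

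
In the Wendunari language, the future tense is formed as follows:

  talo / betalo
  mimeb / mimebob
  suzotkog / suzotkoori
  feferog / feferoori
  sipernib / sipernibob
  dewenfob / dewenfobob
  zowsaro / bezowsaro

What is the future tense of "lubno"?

belubno

zowsaro and feferog both have last vowel 'o' yet inflect differently (bezowsaro, feferoori), so the last vowel is not what conditions the rule; the final letter is.
"lubno" ends in -o. The stems ending in -o (zowsaro → bezowsaro, talo → betalo) add the prefix be-.
The other patterns: stems ending in -g drop the final letter and add -ori; stems ending in -b add -ob.
So lubno → belubno.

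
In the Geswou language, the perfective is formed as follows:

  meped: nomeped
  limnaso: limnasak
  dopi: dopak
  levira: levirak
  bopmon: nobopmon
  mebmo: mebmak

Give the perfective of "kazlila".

kazlilak

bopmon and limnaso both have last vowel 'o' yet inflect differently (nobopmon, limnasak), so the last vowel is not what conditions the rule; whether the stem ends in a vowel or a consonant is.
"kazlila" ends in a vowel. The stems ending in a vowel (limnaso → limnasak, mebmo → mebmak, dopi → dopak) drop the final letter and add -ak.
The other pattern: stems ending in a consonant add the prefix no-.
So kazlila → kazlilak.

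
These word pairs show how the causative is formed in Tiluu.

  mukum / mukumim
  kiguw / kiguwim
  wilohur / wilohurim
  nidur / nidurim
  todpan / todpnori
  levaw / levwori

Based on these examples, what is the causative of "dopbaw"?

dopbwori

"dopbaw" has last vowel 'a'. The stems whose last vowel is 'a' (todpan → todpnori, levaw → levwori) delete the last vowel and add -ori.
The other pattern: stems whose last vowel is 'u' add -im.
So dopbaw → dopbwori.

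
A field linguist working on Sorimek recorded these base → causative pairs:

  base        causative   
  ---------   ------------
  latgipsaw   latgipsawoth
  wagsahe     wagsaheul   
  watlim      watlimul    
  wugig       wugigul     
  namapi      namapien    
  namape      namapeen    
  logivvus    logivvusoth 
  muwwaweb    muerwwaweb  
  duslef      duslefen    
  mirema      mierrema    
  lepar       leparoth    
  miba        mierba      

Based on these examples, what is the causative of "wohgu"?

wohguul

wagsahe and namape both end in -e yet inflect differently (wagsaheul, namapeen), so the final letter is not what conditions the rule; the first letter is.
"wohgu" begins with w-. The stems beginning with w- (wugig → wugigul, watlim → watlimul, wagsahe → wagsaheul) add -ul.
The other patterns: stems beginning with l- add -oth; stems beginning with m- insert -er- after the first vowel; stems beginning with d- or n- add -en.
So wohgu → wohguul.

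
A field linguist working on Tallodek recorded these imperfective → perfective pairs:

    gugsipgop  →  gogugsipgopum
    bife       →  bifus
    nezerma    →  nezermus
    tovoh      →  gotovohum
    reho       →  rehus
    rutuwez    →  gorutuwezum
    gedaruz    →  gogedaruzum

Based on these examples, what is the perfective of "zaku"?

reho and tovoh both have last vowel 'o' yet inflect differently (rehus, gotovohum), so the last vowel is not what conditions the rule; whether the stem ends in a vowel or a consonant is.
"zaku" ends in a vowel. The stems ending in a vowel (nezerma → nezermus, bife → bifus, reho → rehus) drop the final letter and add -us.
The other pattern: stems ending in a consonant add go- … -um around the stem.
So zaku → zakus.

zakus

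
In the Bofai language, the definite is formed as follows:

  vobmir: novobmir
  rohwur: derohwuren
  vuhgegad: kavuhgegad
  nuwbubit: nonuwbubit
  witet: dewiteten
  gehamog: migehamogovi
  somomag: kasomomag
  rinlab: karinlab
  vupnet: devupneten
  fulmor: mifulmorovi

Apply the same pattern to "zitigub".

dezitiguben

witet and nuwbubit both end in -t yet inflect differently (dewiteten, nonuwbubit), so the final letter is not what conditions the rule; the last vowel is.
"zitigub" has last vowel 'u'. The one such stem in the data (rohwur → derohwuren) adds de- … -en around the stem, so the same rule applies.
So zitigub → dezitiguben.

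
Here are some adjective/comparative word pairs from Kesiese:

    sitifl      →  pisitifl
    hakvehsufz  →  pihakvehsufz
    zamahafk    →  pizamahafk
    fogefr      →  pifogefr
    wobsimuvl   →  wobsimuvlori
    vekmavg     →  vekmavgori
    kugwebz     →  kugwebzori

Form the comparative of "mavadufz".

pimavadufz

sitifl and wobsimuvl both end in -l yet inflect differently (pisitifl, wobsimuvlori), so the final letter is not what conditions the rule; the second-to-last letter is.
"mavadufz" has second-to-last letter 'f'. The stems whose second-to-last letter is 'f' (sitifl → pisitifl, hakvehsufz → pihakvehsufz, zamahafk → pizamahafk) add the prefix pi-.
The other pattern: stems whose second-to-last letter is 'b' or 'v' add -ori.
So mavadufz → pimavadufz.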